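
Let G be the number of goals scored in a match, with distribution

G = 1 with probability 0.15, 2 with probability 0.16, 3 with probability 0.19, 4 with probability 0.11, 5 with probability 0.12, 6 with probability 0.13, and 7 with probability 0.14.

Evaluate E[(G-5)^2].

5.4

E[(G-5)^2] = Σ (g-5)^2·P(G=g)
 = 16·0.15 + 9·0.16 + 4·0.19 + 1·0.11 + 0·0.12 + 1·0.13 + 4·0.14
 = 2.4 + 1.44 + 0.76 + 0.11 + 0 + 0.13 + 0.56
 = 5.4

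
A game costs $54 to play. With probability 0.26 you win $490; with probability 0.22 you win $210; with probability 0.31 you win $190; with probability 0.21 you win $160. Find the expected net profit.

212.1

E[payout] = 490·0.26 + 210·0.22 + 190·0.31 + 160·0.21
 = 127.4 + 46.2 + 58.9 + 33.6
 = 266.1
Net = 266.1 - 54 = 212.1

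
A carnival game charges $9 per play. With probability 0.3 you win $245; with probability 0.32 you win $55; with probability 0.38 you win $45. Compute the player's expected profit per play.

99.2

E[payout] = 245·0.3 + 55·0.32 + 45·0.38
 = 73.5 + 17.6 + 17.1
 = 108.2
Net = 108.2 - 9 = 99.2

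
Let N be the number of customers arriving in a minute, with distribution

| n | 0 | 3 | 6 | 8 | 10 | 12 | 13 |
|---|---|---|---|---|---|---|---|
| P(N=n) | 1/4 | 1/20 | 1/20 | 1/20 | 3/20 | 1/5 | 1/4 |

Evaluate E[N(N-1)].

83.5

E[N(N-1)] = Σ n(n-1)·P(N=n)
 = 0·1/4 + 6·1/20 + 30·1/20 + 56·1/20 + 90·3/20 + 132·1/5 + 156·1/4
 = 0 + 3/10 + 3/2 + 14/5 + 27/2 + 132/5 + 39
 = 167/2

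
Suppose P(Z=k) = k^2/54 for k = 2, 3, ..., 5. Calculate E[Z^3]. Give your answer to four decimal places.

81.9259

E[Z^3] = Σ z^3·P(Z=z)
 = 8·2/27 + 27·1/6 + 64·8/27 + 125·25/54
 = 16/27 + 9/2 + 512/27 + 3125/54
 = 2212/27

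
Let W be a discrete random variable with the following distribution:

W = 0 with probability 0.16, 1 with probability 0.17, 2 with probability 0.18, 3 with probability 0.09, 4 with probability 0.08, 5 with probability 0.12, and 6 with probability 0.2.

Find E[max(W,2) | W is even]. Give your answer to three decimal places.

P(W is even) = 0.16 + 0.18 + 0.08 + 0.2 = 0.62.
E[max(W,2) | W is even] = [2·0.16 + 2·0.18 + 4·0.08 + 6·0.2] / 0.62
 = 2.2 / 0.62
 = 110/31

3.548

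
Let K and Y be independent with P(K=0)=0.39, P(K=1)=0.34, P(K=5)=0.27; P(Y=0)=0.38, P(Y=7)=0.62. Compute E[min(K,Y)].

E[min(K,Y)] = Σ_k Σ_y min(k,y) · P(K=k)P(Y=y)
 = 0·0.1482 + 0·0.2418 + 0·0.1292 + 1·0.2108 + 0·0.1026 + 5·0.1674
 = 0 + 0 + 0 + 0.2108 + 0 + 0.837
 = 1.0478

1.0478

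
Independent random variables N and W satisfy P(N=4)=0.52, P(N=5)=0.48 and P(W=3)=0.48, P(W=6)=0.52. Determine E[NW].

E[NW] = Σ_n Σ_w nw · P(N=n)P(W=w)
 = 12·0.2496 + 24·0.2704 + 15·0.2304 + 30·0.2496
 = 2.9952 + 6.4896 + 3.456 + 7.488
 = 20.4288

20.4288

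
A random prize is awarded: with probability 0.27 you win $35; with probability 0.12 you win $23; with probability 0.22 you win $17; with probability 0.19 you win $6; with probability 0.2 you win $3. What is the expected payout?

E[payout] = 35·0.27 + 23·0.12 + 17·0.22 + 6·0.19 + 3·0.2
 = 9.45 + 2.76 + 3.74 + 1.14 + 0.6
 = 17.69

17.69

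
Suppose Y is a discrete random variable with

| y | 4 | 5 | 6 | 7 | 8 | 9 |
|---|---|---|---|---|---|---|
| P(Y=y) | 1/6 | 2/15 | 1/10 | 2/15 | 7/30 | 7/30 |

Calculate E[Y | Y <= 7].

5.375

P(Y <= 7) = 1/6 + 2/15 + 1/10 + 2/15 = 8/15.
E[Y | Y <= 7] = [4·1/6 + 5·2/15 + 6·1/10 + 7·2/15] / (8/15)
 = 43/15 / (8/15)
 = 43/8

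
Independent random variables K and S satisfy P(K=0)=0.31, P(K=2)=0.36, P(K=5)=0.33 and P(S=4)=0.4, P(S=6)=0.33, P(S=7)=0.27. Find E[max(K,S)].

E[max(K,S)] = Σ_k Σ_s max(k,s) · P(K=k)P(S=s)
 = 4·0.124 + 6·0.1023 + 7·0.0837 + 4·0.144 + 6·0.1188 + 7·0.0972 + 5·0.132 + 6·0.1089 + 7·0.0891
 = 0.496 + 0.6138 + 0.5859 + 0.576 + 0.7128 + 0.6804 + 0.66 + 0.6534 + 0.6237
 = 5.602

5.602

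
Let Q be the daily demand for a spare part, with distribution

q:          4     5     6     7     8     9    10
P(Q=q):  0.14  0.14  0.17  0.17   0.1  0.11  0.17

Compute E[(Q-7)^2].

4.06

E[(Q-7)^2] = Σ (q-7)^2·P(Q=q)
 = 9·0.14 + 4·0.14 + 1·0.17 + 0·0.17 + 1·0.1 + 4·0.11 + 9·0.17
 = 1.26 + 0.56 + 0.17 + 0 + 0.1 + 0.44 + 1.53
 = 4.06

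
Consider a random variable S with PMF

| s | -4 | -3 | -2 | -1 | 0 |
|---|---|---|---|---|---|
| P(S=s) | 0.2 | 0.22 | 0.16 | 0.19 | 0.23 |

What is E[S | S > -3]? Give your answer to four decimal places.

P(S > -3) = 0.16 + 0.19 + 0.23 = 0.58.
E[S | S > -3] = [(-2)·0.16 + (-1)·0.19 + 0·0.23] / 0.58
 = -0.51 / 0.58
 = -51/58

-0.8793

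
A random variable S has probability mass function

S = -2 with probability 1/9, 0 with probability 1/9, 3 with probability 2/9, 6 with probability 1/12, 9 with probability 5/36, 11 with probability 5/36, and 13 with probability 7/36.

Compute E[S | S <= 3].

1

P(S <= 3) = 1/9 + 1/9 + 2/9 = 4/9.
E[S | S <= 3] = [(-2)·1/9 + 0·1/9 + 3·2/9] / (4/9)
 = 4/9 / (4/9)
 = 1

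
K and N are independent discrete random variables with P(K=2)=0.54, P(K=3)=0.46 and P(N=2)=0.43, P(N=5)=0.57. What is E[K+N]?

E[K+N] = Σ_k Σ_n (k+n) · P(K=k)P(N=n)
 = 4·0.2322 + 7·0.3078 + 5·0.1978 + 8·0.2622
 = 0.9288 + 2.1546 + 0.989 + 2.0976
 = 6.17

6.17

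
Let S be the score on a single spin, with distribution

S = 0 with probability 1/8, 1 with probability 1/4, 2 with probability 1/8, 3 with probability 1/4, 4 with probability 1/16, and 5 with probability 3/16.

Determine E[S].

E[S] = Σ s·P(S=s)
 = 0·1/8 + 1·1/4 + 2·1/8 + 3·1/4 + 4·1/16 + 5·3/16
 = 0 + 1/4 + 1/4 + 3/4 + 1/4 + 15/16
 = 39/16

2.4375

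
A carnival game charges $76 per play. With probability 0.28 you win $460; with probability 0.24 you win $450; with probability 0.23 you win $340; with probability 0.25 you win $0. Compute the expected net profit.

E[payout] = 460·0.28 + 450·0.24 + 340·0.23 + 0·0.25
 = 128.8 + 108 + 78.2 + 0
 = 315
Net = 315 - 76 = 239

239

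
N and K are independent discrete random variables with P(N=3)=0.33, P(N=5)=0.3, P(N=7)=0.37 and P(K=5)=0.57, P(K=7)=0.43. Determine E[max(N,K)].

E[max(N,K)] = Σ_n Σ_k max(n,k) · P(N=n)P(K=k)
 = 5·0.1881 + 7·0.1419 + 5·0.171 + 7·0.129 + 7·0.2109 + 7·0.1591
 = 0.9405 + 0.9933 + 0.855 + 0.903 + 1.4763 + 1.1137
 = 6.2818

6.2818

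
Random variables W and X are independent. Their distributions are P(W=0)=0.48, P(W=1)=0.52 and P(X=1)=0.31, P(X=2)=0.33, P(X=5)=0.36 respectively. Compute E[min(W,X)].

E[min(W,X)] = Σ_w Σ_x min(w,x) · P(W=w)P(X=x)
 = 0·0.1488 + 0·0.1584 + 0·0.1728 + 1·0.1612 + 1·0.1716 + 1·0.1872
 = 0 + 0 + 0 + 0.1612 + 0.1716 + 0.1872
 = 0.52

0.52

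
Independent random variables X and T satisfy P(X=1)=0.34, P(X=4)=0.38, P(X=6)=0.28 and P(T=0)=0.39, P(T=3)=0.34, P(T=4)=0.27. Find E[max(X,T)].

4.0466

E[max(X,T)] = Σ_x Σ_t max(x,t) · P(X=x)P(T=t)
 = 1·0.1326 + 3·0.1156 + 4·0.0918 + 4·0.1482 + 4·0.1292 + 4·0.1026 + 6·0.1092 + 6·0.0952 + 6·0.0756
 = 0.1326 + 0.3468 + 0.3672 + 0.5928 + 0.5168 + 0.4104 + 0.6552 + 0.5712 + 0.4536
 = 4.0466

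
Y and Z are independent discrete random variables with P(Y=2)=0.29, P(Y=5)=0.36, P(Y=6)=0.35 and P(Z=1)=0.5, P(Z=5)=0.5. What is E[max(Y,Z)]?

E[max(Y,Z)] = Σ_y Σ_z max(y,z) · P(Y=y)P(Z=z)
 = 2·0.145 + 5·0.145 + 5·0.18 + 5·0.18 + 6·0.175 + 6·0.175
 = 0.29 + 0.725 + 0.9 + 0.9 + 1.05 + 1.05
 = 4.915

4.915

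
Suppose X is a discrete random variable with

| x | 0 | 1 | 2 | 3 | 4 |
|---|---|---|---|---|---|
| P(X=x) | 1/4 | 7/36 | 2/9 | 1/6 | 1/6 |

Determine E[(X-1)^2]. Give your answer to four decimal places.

2.6389

E[(X-1)^2] = Σ (x-1)^2·P(X=x)
 = 1·1/4 + 0·7/36 + 1·2/9 + 4·1/6 + 9·1/6
 = 1/4 + 0 + 2/9 + 2/3 + 3/2
 = 95/36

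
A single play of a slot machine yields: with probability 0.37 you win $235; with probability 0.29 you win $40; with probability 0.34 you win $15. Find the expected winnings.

103.65

E[payout] = 235·0.37 + 40·0.29 + 15·0.34
 = 86.95 + 11.6 + 5.1
 = 103.65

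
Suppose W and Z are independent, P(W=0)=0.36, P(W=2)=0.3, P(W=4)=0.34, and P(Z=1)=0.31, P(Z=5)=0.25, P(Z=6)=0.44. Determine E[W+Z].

6.16

E[W+Z] = Σ_w Σ_z (w+z) · P(W=w)P(Z=z)
 = 1·0.1116 + 5·0.09 + 6·0.1584 + 3·0.093 + 7·0.075 + 8·0.132 + 5·0.1054 + 9·0.085 + 10·0.1496
 = 0.1116 + 0.45 + 0.9504 + 0.279 + 0.525 + 1.056 + 0.527 + 0.765 + 1.496
 = 6.16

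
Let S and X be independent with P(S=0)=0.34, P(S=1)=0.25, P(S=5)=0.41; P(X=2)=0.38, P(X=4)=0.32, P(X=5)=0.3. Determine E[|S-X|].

E[|S-X|] = Σ_s Σ_x |s-x| · P(S=s)P(X=x)
 = 2·0.1292 + 4·0.1088 + 5·0.102 + 1·0.095 + 3·0.08 + 4·0.075 + 3·0.1558 + 1·0.1312 + 0·0.123
 = 0.2584 + 0.4352 + 0.51 + 0.095 + 0.24 + 0.3 + 0.4674 + 0.1312 + 0
 = 2.4372

2.4372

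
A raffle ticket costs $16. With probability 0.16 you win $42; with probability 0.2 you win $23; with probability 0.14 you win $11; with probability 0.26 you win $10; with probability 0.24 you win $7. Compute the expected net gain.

1.14

E[payout] = 42·0.16 + 23·0.2 + 11·0.14 + 10·0.26 + 7·0.24
 = 6.72 + 4.6 + 1.54 + 2.6 + 1.68
 = 17.14
Net = 17.14 - 16 = 1.14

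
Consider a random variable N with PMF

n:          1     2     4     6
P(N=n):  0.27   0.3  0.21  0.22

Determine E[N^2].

12.75

E[N^2] = Σ n^2·P(N=n)
 = 1·0.27 + 4·0.3 + 16·0.21 + 36·0.22
 = 0.27 + 1.2 + 3.36 + 7.92
 = 12.75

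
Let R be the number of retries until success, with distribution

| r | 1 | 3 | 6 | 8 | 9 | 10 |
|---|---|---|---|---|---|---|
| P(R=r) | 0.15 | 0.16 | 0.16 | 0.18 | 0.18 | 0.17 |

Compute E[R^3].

E[R^3] = Σ r^3·P(R=r)
 = 1·0.15 + 27·0.16 + 216·0.16 + 512·0.18 + 729·0.18 + 1000·0.17
 = 0.15 + 4.32 + 34.56 + 92.16 + 131.22 + 170
 = 432.41

432.41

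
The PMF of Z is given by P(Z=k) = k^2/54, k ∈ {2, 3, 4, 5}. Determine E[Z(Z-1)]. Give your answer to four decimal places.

13.9630

E[Z(Z-1)] = Σ z(z-1)·P(Z=z)
 = 2·2/27 + 6·1/6 + 12·8/27 + 20·25/54
 = 4/27 + 1 + 32/9 + 250/27
 = 377/27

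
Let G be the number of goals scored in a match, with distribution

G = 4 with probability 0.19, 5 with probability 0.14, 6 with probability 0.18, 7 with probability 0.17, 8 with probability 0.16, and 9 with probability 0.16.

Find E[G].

E[G] = Σ g·P(G=g)
 = 4·0.19 + 5·0.14 + 6·0.18 + 7·0.17 + 8·0.16 + 9·0.16
 = 0.76 + 0.7 + 1.08 + 1.19 + 1.28 + 1.44
 = 6.45

6.45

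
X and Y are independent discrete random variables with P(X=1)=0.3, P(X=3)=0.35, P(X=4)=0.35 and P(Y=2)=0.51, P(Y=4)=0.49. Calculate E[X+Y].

5.73

E[X+Y] = Σ_x Σ_y (x+y) · P(X=x)P(Y=y)
 = 3·0.153 + 5·0.147 + 5·0.1785 + 7·0.1715 + 6·0.1785 + 8·0.1715
 = 0.459 + 0.735 + 0.8925 + 1.2005 + 1.071 + 1.372
 = 5.73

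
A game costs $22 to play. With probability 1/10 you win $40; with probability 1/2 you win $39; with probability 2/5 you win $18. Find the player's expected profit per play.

E[payout] = 40·1/10 + 39·1/2 + 18·2/5
 = 4 + 39/2 + 36/5
 = 307/10
Net = 307/10 - 22 = 87/10

8.7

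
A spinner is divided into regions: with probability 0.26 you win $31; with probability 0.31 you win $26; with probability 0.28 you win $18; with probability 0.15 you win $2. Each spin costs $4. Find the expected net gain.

17.46

E[payout] = 31·0.26 + 26·0.31 + 18·0.28 + 2·0.15
 = 8.06 + 8.06 + 5.04 + 0.3
 = 21.46
Net = 21.46 - 4 = 17.46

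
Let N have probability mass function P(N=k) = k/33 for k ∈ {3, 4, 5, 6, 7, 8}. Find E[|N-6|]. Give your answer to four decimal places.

E[|N-6|] = Σ |n-6|·P(N=n)
 = 3·1/11 + 2·4/33 + 1·5/33 + 0·2/11 + 1·7/33 + 2·8/33
 = 3/11 + 8/33 + 5/33 + 0 + 7/33 + 16/33
 = 15/11

1.3636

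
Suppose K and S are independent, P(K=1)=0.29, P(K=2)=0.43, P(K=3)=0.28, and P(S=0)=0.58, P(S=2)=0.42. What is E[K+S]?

E[K+S] = Σ_k Σ_s (k+s) · P(K=k)P(S=s)
 = 1·0.1682 + 3·0.1218 + 2·0.2494 + 4·0.1806 + 3·0.1624 + 5·0.1176
 = 0.1682 + 0.3654 + 0.4988 + 0.7224 + 0.4872 + 0.588
 = 2.83

2.83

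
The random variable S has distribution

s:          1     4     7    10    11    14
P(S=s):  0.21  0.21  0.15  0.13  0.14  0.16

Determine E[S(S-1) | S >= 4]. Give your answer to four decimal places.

82.3291

P(S >= 4) = 0.21 + 0.15 + 0.13 + 0.14 + 0.16 = 0.79.
E[S(S-1) | S >= 4] = [12·0.21 + 42·0.15 + 90·0.13 + 110·0.14 + 182·0.16] / 0.79
 = 65.04 / 0.79
 = 6504/79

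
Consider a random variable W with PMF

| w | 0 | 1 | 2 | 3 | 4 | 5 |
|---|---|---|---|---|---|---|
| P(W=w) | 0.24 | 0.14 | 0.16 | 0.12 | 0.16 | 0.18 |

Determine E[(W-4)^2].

E[(W-4)^2] = Σ (w-4)^2·P(W=w)
 = 16·0.24 + 9·0.14 + 4·0.16 + 1·0.12 + 0·0.16 + 1·0.18
 = 3.84 + 1.26 + 0.64 + 0.12 + 0 + 0.18
 = 6.04

6.04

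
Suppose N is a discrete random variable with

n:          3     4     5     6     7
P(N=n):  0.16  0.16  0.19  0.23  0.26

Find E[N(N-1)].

E[N(N-1)] = Σ n(n-1)·P(N=n)
 = 6·0.16 + 12·0.16 + 20·0.19 + 30·0.23 + 42·0.26
 = 0.96 + 1.92 + 3.8 + 6.9 + 10.92
 = 24.5

24.5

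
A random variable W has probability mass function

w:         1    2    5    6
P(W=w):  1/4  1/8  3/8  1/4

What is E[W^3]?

E[W^3] = Σ w^3·P(W=w)
 = 1·1/4 + 8·1/8 + 125·3/8 + 216·1/4
 = 1/4 + 1 + 375/8 + 54
 = 817/8

102.125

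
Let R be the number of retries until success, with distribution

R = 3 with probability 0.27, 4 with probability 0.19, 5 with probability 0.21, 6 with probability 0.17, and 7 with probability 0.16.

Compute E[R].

E[R] = Σ r·P(R=r)
 = 3·0.27 + 4·0.19 + 5·0.21 + 6·0.17 + 7·0.16
 = 0.81 + 0.76 + 1.05 + 1.02 + 1.12
 = 4.76

4.76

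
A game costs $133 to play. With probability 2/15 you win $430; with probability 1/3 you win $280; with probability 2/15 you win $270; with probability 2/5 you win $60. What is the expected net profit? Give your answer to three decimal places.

77.667

E[payout] = 430·2/15 + 280·1/3 + 270·2/15 + 60·2/5
 = 172/3 + 280/3 + 36 + 24
 = 632/3
Net = 632/3 - 133 = 233/3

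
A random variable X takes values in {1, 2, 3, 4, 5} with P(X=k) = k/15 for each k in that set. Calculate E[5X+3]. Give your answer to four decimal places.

E[5X+3] = Σ (5x+3)·P(X=x)
 = 8·1/15 + 13·2/15 + 18·1/5 + 23·4/15 + 28·1/3
 = 8/15 + 26/15 + 18/5 + 92/15 + 28/3
 = 64/3

21.3333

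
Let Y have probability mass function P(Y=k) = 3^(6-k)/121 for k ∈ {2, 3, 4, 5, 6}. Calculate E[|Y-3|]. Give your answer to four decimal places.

E[|Y-3|] = Σ |y-3|·P(Y=y)
 = 1·81/121 + 0·27/121 + 1·9/121 + 2·3/121 + 3·1/121
 = 81/121 + 0 + 9/121 + 6/121 + 3/121
 = 9/11

0.8182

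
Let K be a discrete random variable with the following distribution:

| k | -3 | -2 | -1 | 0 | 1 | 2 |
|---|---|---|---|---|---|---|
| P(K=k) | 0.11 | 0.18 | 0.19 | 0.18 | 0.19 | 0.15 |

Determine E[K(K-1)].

3.08

E[K(K-1)] = Σ k(k-1)·P(K=k)
 = 12·0.11 + 6·0.18 + 2·0.19 + 0·0.18 + 0·0.19 + 2·0.15
 = 1.32 + 1.08 + 0.38 + 0 + 0 + 0.3
 = 3.08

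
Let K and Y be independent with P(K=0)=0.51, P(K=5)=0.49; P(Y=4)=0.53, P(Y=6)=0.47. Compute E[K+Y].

7.39

E[K+Y] = Σ_k Σ_y (k+y) · P(K=k)P(Y=y)
 = 4·0.2703 + 6·0.2397 + 9·0.2597 + 11·0.2303
 = 1.0812 + 1.4382 + 2.3373 + 2.5333
 = 7.39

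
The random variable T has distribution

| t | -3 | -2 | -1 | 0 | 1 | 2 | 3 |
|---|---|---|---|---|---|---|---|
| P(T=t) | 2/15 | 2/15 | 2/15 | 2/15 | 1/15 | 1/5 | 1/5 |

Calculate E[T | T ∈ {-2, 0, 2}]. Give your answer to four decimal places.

0.2857

P(T ∈ {-2, 0, 2}) = 2/15 + 2/15 + 1/5 = 7/15.
E[T | T ∈ {-2, 0, 2}] = [(-2)·2/15 + 0·2/15 + 2·1/5] / (7/15)
 = 2/15 / (7/15)
 = 2/7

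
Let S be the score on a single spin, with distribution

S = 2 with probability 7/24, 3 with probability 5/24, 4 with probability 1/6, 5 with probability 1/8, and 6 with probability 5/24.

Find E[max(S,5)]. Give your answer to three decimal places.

E[max(S,5)] = Σ max(s,5)·P(S=s)
 = 5·7/24 + 5·5/24 + 5·1/6 + 5·1/8 + 6·5/24
 = 35/24 + 25/24 + 5/6 + 5/8 + 5/4
 = 125/24

5.208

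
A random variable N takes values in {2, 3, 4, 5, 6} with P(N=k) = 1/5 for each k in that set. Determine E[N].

4

E[N] = Σ n·P(N=n)
 = 2·1/5 + 3·1/5 + 4·1/5 + 5·1/5 + 6·1/5
 = 2/5 + 3/5 + 4/5 + 1 + 6/5
 = 4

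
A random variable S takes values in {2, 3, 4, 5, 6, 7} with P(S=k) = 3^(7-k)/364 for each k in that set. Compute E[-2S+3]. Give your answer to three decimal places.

-1.984

E[-2S+3] = Σ (-2s+3)·P(S=s)
 = (-1)·243/364 + (-3)·81/364 + (-5)·27/364 + (-7)·9/364 + (-9)·3/364 + (-11)·1/364
 = (-243/364) + (-243/364) + (-135/364) + (-9/52) + (-27/364) + (-11/364)
 = -361/182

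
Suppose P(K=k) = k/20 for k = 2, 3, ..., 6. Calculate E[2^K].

E[2^K] = Σ 2^k·P(K=k)
 = 4·1/10 + 8·3/20 + 16·1/5 + 32·1/4 + 64·3/10
 = 2/5 + 6/5 + 16/5 + 8 + 96/5
 = 32

32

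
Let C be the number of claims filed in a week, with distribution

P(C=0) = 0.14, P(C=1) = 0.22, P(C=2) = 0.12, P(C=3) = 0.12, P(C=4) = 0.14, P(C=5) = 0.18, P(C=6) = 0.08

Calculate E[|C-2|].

E[|C-2|] = Σ |c-2|·P(C=c)
 = 2·0.14 + 1·0.22 + 0·0.12 + 1·0.12 + 2·0.14 + 3·0.18 + 4·0.08
 = 0.28 + 0.22 + 0 + 0.12 + 0.28 + 0.54 + 0.32
 = 1.76

1.76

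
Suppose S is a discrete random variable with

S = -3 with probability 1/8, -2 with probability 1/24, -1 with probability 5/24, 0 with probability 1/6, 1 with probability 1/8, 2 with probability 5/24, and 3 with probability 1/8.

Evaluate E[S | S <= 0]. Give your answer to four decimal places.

P(S <= 0) = 1/8 + 1/24 + 5/24 + 1/6 = 13/24.
E[S | S <= 0] = [(-3)·1/8 + (-2)·1/24 + (-1)·5/24 + 0·1/6] / (13/24)
 = -2/3 / (13/24)
 = -16/13

-1.2308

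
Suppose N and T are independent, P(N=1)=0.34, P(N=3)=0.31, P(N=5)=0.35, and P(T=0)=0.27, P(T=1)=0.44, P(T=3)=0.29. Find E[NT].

3.9562

E[NT] = Σ_n Σ_t nt · P(N=n)P(T=t)
 = 0·0.0918 + 1·0.1496 + 3·0.0986 + 0·0.0837 + 3·0.1364 + 9·0.0899 + 0·0.0945 + 5·0.154 + 15·0.1015
 = 0 + 0.1496 + 0.2958 + 0 + 0.4092 + 0.8091 + 0 + 0.77 + 1.5225
 = 3.9562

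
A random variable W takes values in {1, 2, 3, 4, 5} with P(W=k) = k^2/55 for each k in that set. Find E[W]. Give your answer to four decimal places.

E[W] = Σ w·P(W=w)
 = 1·1/55 + 2·4/55 + 3·9/55 + 4·16/55 + 5·5/11
 = 1/55 + 8/55 + 27/55 + 64/55 + 25/11
 = 45/11

4.0909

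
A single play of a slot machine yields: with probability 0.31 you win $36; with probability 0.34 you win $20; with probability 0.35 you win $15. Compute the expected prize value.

E[payout] = 36·0.31 + 20·0.34 + 15·0.35
 = 11.16 + 6.8 + 5.25
 = 23.21

23.21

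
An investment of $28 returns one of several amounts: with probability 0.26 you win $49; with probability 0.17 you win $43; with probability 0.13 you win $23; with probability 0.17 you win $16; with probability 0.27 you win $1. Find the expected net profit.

E[payout] = 49·0.26 + 43·0.17 + 23·0.13 + 16·0.17 + 1·0.27
 = 12.74 + 7.31 + 2.99 + 2.72 + 0.27
 = 26.03
Net = 26.03 - 28 = -1.97

-1.97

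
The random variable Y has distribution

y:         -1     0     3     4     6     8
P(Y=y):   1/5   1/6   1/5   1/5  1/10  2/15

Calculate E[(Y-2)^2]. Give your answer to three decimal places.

E[(Y-2)^2] = Σ (y-2)^2·P(Y=y)
 = 9·1/5 + 4·1/6 + 1·1/5 + 4·1/5 + 16·1/10 + 36·2/15
 = 9/5 + 2/3 + 1/5 + 4/5 + 8/5 + 24/5
 = 148/15

9.867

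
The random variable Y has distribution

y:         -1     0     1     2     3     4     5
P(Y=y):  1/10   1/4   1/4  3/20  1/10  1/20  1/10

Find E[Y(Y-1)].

E[Y(Y-1)] = Σ y(y-1)·P(Y=y)
 = 2·1/10 + 0·1/4 + 0·1/4 + 2·3/20 + 6·1/10 + 12·1/20 + 20·1/10
 = 1/5 + 0 + 0 + 3/10 + 3/5 + 3/5 + 2
 = 37/10

3.7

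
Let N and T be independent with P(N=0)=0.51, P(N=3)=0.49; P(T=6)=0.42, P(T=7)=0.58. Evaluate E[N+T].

8.05

E[N+T] = Σ_n Σ_t (n+t) · P(N=n)P(T=t)
 = 6·0.2142 + 7·0.2958 + 9·0.2058 + 10·0.2842
 = 1.2852 + 2.0706 + 1.8522 + 2.842
 = 8.05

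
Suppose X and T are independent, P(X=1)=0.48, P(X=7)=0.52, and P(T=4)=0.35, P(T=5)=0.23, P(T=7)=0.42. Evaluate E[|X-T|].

E[|X-T|] = Σ_x Σ_t |x-t| · P(X=x)P(T=t)
 = 3·0.168 + 4·0.1104 + 6·0.2016 + 3·0.182 + 2·0.1196 + 0·0.2184
 = 0.504 + 0.4416 + 1.2096 + 0.546 + 0.2392 + 0
 = 2.9404

2.9404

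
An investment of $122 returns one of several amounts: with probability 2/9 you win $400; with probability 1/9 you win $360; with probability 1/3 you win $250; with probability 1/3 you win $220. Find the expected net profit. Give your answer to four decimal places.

163.5556

E[payout] = 400·2/9 + 360·1/9 + 250·1/3 + 220·1/3
 = 800/9 + 40 + 250/3 + 220/3
 = 2570/9
Net = 2570/9 - 122 = 1472/9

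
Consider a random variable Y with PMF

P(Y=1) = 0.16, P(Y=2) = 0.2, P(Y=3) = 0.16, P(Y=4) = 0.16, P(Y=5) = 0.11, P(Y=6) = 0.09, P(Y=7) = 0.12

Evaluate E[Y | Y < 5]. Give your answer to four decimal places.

P(Y < 5) = 0.16 + 0.2 + 0.16 + 0.16 = 0.68.
E[Y | Y < 5] = [1·0.16 + 2·0.2 + 3·0.16 + 4·0.16] / 0.68
 = 1.68 / 0.68
 = 42/17

2.4706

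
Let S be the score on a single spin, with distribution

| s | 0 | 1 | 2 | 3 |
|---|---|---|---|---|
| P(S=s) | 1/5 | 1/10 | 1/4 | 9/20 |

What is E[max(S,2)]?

2.45

E[max(S,2)] = Σ max(s,2)·P(S=s)
 = 2·1/5 + 2·1/10 + 2·1/4 + 3·9/20
 = 2/5 + 1/5 + 1/2 + 27/20
 = 49/20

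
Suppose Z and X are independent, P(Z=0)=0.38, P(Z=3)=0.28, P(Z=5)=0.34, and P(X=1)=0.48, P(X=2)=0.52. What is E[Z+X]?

E[Z+X] = Σ_z Σ_x (z+x) · P(Z=z)P(X=x)
 = 1·0.1824 + 2·0.1976 + 4·0.1344 + 5·0.1456 + 6·0.1632 + 7·0.1768
 = 0.1824 + 0.3952 + 0.5376 + 0.728 + 0.9792 + 1.2376
 = 4.06

4.06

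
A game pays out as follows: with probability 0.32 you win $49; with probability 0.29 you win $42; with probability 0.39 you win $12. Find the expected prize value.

32.54

E[payout] = 49·0.32 + 42·0.29 + 12·0.39
 = 15.68 + 12.18 + 4.68
 = 32.54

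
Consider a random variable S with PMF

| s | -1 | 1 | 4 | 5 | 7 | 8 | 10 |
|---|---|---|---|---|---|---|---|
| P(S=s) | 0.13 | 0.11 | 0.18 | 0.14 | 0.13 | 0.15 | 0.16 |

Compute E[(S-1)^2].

29.37

E[(S-1)^2] = Σ (s-1)^2·P(S=s)
 = 4·0.13 + 0·0.11 + 9·0.18 + 16·0.14 + 36·0.13 + 49·0.15 + 81·0.16
 = 0.52 + 0 + 1.62 + 2.24 + 4.68 + 7.35 + 12.96
 = 29.37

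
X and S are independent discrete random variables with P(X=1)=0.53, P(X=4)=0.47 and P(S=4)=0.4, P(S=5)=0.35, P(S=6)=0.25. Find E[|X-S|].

E[|X-S|] = Σ_x Σ_s |x-s| · P(X=x)P(S=s)
 = 3·0.212 + 4·0.1855 + 5·0.1325 + 0·0.188 + 1·0.1645 + 2·0.1175
 = 0.636 + 0.742 + 0.6625 + 0 + 0.1645 + 0.235
 = 2.44

2.44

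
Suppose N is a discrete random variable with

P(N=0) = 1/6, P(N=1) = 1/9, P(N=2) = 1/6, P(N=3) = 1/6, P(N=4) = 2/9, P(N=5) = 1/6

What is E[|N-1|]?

2

E[|N-1|] = Σ |n-1|·P(N=n)
 = 1·1/6 + 0·1/9 + 1·1/6 + 2·1/6 + 3·2/9 + 4·1/6
 = 1/6 + 0 + 1/6 + 1/3 + 2/3 + 2/3
 = 2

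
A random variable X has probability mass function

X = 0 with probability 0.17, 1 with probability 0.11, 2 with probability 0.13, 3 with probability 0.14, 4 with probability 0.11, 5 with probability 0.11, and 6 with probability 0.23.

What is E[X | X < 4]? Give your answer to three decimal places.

1.436

P(X < 4) = 0.17 + 0.11 + 0.13 + 0.14 = 0.55.
E[X | X < 4] = [0·0.17 + 1·0.11 + 2·0.13 + 3·0.14] / 0.55
 = 0.79 / 0.55
 = 79/55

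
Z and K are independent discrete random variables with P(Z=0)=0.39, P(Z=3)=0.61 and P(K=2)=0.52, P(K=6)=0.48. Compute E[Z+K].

E[Z+K] = Σ_z Σ_k (z+k) · P(Z=z)P(K=k)
 = 2·0.2028 + 6·0.1872 + 5·0.3172 + 9·0.2928
 = 0.4056 + 1.1232 + 1.586 + 2.6352
 = 5.75

5.75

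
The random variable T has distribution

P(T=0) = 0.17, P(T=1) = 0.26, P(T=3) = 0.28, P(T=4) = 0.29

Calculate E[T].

E[T] = Σ t·P(T=t)
 = 0·0.17 + 1·0.26 + 3·0.28 + 4·0.29
 = 0 + 0.26 + 0.84 + 1.16
 = 2.26

2.26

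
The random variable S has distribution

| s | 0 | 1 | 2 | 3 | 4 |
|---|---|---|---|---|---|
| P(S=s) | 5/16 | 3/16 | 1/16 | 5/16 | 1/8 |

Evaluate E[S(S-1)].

E[S(S-1)] = Σ s(s-1)·P(S=s)
 = 0·5/16 + 0·3/16 + 2·1/16 + 6·5/16 + 12·1/8
 = 0 + 0 + 1/8 + 15/8 + 3/2
 = 7/2

3.5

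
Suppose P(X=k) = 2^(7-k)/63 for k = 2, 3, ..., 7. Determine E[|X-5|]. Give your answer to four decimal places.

E[|X-5|] = Σ |x-5|·P(X=x)
 = 3·32/63 + 2·16/63 + 1·8/63 + 0·4/63 + 1·2/63 + 2·1/63
 = 32/21 + 32/63 + 8/63 + 0 + 2/63 + 2/63
 = 20/9

2.2222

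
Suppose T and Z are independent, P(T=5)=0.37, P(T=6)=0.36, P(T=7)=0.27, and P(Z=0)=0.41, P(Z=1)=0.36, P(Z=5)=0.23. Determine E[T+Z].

E[T+Z] = Σ_t Σ_z (t+z) · P(T=t)P(Z=z)
 = 5·0.1517 + 6·0.1332 + 10·0.0851 + 6·0.1476 + 7·0.1296 + 11·0.0828 + 7·0.1107 + 8·0.0972 + 12·0.0621
 = 0.7585 + 0.7992 + 0.851 + 0.8856 + 0.9072 + 0.9108 + 0.7749 + 0.7776 + 0.7452
 = 7.41

7.41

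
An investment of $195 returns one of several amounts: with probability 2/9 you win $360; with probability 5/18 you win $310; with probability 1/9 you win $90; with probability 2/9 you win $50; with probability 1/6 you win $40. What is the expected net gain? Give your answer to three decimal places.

-1.111

E[payout] = 360·2/9 + 310·5/18 + 90·1/9 + 50·2/9 + 40·1/6
 = 80 + 775/9 + 10 + 100/9 + 20/3
 = 1745/9
Net = 1745/9 - 195 = -10/9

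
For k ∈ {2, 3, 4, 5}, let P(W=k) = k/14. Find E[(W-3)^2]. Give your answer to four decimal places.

1.8571

E[(W-3)^2] = Σ (w-3)^2·P(W=w)
 = 1·1/7 + 0·3/14 + 1·2/7 + 4·5/14
 = 1/7 + 0 + 2/7 + 10/7
 = 13/7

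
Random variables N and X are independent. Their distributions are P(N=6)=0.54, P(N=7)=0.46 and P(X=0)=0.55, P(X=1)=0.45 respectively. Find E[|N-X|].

E[|N-X|] = Σ_n Σ_x |n-x| · P(N=n)P(X=x)
 = 6·0.297 + 5·0.243 + 7·0.253 + 6·0.207
 = 1.782 + 1.215 + 1.771 + 1.242
 = 6.01

6.01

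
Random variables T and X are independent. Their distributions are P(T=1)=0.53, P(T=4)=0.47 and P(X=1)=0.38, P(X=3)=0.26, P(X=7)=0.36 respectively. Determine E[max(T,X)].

4.338

E[max(T,X)] = Σ_t Σ_x max(t,x) · P(T=t)P(X=x)
 = 1·0.2014 + 3·0.1378 + 7·0.1908 + 4·0.1786 + 4·0.1222 + 7·0.1692
 = 0.2014 + 0.4134 + 1.3356 + 0.7144 + 0.4888 + 1.1844
 = 4.338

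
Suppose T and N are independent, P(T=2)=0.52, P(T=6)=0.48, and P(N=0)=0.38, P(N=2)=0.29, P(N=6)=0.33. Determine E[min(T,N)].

E[min(T,N)] = Σ_t Σ_n min(t,n) · P(T=t)P(N=n)
 = 0·0.1976 + 2·0.1508 + 2·0.1716 + 0·0.1824 + 2·0.1392 + 6·0.1584
 = 0 + 0.3016 + 0.3432 + 0 + 0.2784 + 0.9504
 = 1.8736

1.8736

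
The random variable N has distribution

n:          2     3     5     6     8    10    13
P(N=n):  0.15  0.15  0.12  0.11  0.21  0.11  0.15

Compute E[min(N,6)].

E[min(N,6)] = Σ min(n,6)·P(N=n)
 = 2·0.15 + 3·0.15 + 5·0.12 + 6·0.11 + 6·0.21 + 6·0.11 + 6·0.15
 = 0.3 + 0.45 + 0.6 + 0.66 + 1.26 + 0.66 + 0.9
 = 4.83

4.83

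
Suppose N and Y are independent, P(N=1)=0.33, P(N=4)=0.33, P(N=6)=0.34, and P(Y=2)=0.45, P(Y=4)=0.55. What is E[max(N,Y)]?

E[max(N,Y)] = Σ_n Σ_y max(n,y) · P(N=n)P(Y=y)
 = 2·0.1485 + 4·0.1815 + 4·0.1485 + 4·0.1815 + 6·0.153 + 6·0.187
 = 0.297 + 0.726 + 0.594 + 0.726 + 0.918 + 1.122
 = 4.383

4.383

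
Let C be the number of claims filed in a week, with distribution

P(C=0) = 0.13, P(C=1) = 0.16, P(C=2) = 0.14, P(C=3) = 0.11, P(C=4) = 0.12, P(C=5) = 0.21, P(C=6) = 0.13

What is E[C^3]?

E[C^3] = Σ c^3·P(C=c)
 = 0·0.13 + 1·0.16 + 8·0.14 + 27·0.11 + 64·0.12 + 125·0.21 + 216·0.13
 = 0 + 0.16 + 1.12 + 2.97 + 7.68 + 26.25 + 28.08
 = 66.26

66.26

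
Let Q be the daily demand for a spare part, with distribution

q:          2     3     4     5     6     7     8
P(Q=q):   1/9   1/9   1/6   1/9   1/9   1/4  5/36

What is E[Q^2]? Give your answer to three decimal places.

E[Q^2] = Σ q^2·P(Q=q)
 = 4·1/9 + 9·1/9 + 16·1/6 + 25·1/9 + 36·1/9 + 49·1/4 + 64·5/36
 = 4/9 + 1 + 8/3 + 25/9 + 4 + 49/4 + 80/9
 = 1153/36

32.028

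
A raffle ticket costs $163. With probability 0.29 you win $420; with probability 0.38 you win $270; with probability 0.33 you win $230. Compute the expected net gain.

137.3

E[payout] = 420·0.29 + 270·0.38 + 230·0.33
 = 121.8 + 102.6 + 75.9
 = 300.3
Net = 300.3 - 163 = 137.3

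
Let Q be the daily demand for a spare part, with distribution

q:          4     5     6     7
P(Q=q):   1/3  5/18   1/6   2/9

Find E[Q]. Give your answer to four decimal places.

5.2778

E[Q] = Σ q·P(Q=q)
 = 4·1/3 + 5·5/18 + 6·1/6 + 7·2/9
 = 4/3 + 25/18 + 1 + 14/9
 = 95/18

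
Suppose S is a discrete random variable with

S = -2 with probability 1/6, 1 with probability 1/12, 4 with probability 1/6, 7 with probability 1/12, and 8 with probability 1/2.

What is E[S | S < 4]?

P(S < 4) = 1/6 + 1/12 = 1/4.
E[S | S < 4] = [(-2)·1/6 + 1·1/12] / (1/4)
 = -1/4 / (1/4)
 = -1

-1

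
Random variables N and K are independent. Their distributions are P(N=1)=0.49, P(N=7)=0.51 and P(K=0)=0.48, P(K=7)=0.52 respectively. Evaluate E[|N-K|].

3.4776

E[|N-K|] = Σ_n Σ_k |n-k| · P(N=n)P(K=k)
 = 1·0.2352 + 6·0.2548 + 7·0.2448 + 0·0.2652
 = 0.2352 + 1.5288 + 1.7136 + 0
 = 3.4776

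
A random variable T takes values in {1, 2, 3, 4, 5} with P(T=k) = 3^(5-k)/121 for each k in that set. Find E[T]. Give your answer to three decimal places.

1.479

E[T] = Σ t·P(T=t)
 = 1·81/121 + 2·27/121 + 3·9/121 + 4·3/121 + 5·1/121
 = 81/121 + 54/121 + 27/121 + 12/121 + 5/121
 = 179/121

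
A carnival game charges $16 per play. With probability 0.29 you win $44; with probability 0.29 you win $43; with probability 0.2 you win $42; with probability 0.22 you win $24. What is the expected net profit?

22.91

E[payout] = 44·0.29 + 43·0.29 + 42·0.2 + 24·0.22
 = 12.76 + 12.47 + 8.4 + 5.28
 = 38.91
Net = 38.91 - 16 = 22.91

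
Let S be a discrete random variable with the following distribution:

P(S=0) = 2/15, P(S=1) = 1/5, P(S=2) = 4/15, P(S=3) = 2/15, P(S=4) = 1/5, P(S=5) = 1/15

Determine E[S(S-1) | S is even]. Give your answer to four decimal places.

P(S is even) = 2/15 + 4/15 + 1/5 = 3/5.
E[S(S-1) | S is even] = [0·2/15 + 2·4/15 + 12·1/5] / (3/5)
 = 44/15 / (3/5)
 = 44/9

4.8889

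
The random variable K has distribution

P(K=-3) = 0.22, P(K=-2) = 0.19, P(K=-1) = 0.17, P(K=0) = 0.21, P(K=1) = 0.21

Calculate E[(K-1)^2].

6.12

E[(K-1)^2] = Σ (k-1)^2·P(K=k)
 = 16·0.22 + 9·0.19 + 4·0.17 + 1·0.21 + 0·0.21
 = 3.52 + 1.71 + 0.68 + 0.21 + 0
 = 6.12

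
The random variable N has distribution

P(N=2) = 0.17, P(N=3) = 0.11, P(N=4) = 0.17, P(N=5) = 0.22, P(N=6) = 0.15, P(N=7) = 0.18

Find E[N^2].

24.11

E[N^2] = Σ n^2·P(N=n)
 = 4·0.17 + 9·0.11 + 16·0.17 + 25·0.22 + 36·0.15 + 49·0.18
 = 0.68 + 0.99 + 2.72 + 5.5 + 5.4 + 8.82
 = 24.11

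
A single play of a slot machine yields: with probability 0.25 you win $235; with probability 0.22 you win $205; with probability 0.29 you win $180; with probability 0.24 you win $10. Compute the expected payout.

E[payout] = 235·0.25 + 205·0.22 + 180·0.29 + 10·0.24
 = 58.75 + 45.1 + 52.2 + 2.4
 = 158.45

158.45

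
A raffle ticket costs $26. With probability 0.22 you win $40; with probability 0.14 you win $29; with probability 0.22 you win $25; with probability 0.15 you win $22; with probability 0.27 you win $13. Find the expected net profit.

-0.83

E[payout] = 40·0.22 + 29·0.14 + 25·0.22 + 22·0.15 + 13·0.27
 = 8.8 + 4.06 + 5.5 + 3.3 + 3.51
 = 25.17
Net = 25.17 - 26 = -0.83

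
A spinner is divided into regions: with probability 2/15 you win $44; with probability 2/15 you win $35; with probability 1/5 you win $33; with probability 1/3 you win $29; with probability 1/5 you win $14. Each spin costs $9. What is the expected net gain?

E[payout] = 44·2/15 + 35·2/15 + 33·1/5 + 29·1/3 + 14·1/5
 = 88/15 + 14/3 + 33/5 + 29/3 + 14/5
 = 148/5
Net = 148/5 - 9 = 103/5

20.6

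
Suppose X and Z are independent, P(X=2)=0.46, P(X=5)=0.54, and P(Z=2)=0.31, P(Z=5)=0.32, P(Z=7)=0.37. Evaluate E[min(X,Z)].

E[min(X,Z)] = Σ_x Σ_z min(x,z) · P(X=x)P(Z=z)
 = 2·0.1426 + 2·0.1472 + 2·0.1702 + 2·0.1674 + 5·0.1728 + 5·0.1998
 = 0.2852 + 0.2944 + 0.3404 + 0.3348 + 0.864 + 0.999
 = 3.1178

3.1178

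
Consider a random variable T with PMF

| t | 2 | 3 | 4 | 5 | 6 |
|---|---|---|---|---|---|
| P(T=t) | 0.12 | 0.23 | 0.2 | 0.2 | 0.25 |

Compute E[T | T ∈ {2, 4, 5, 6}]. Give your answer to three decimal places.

P(T ∈ {2, 4, 5, 6}) = 0.12 + 0.2 + 0.2 + 0.25 = 0.77.
E[T | T ∈ {2, 4, 5, 6}] = [2·0.12 + 4·0.2 + 5·0.2 + 6·0.25] / 0.77
 = 3.54 / 0.77
 = 354/77

4.597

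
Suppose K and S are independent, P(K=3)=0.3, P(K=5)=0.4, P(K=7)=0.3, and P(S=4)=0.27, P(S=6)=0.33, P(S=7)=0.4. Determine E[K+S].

10.86

E[K+S] = Σ_k Σ_s (k+s) · P(K=k)P(S=s)
 = 7·0.081 + 9·0.099 + 10·0.12 + 9·0.108 + 11·0.132 + 12·0.16 + 11·0.081 + 13·0.099 + 14·0.12
 = 0.567 + 0.891 + 1.2 + 0.972 + 1.452 + 1.92 + 0.891 + 1.287 + 1.68
 = 10.86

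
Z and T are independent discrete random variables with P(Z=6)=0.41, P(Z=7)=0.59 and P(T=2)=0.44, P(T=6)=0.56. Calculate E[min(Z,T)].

E[min(Z,T)] = Σ_z Σ_t min(z,t) · P(Z=z)P(T=t)
 = 2·0.1804 + 6·0.2296 + 2·0.2596 + 6·0.3304
 = 0.3608 + 1.3776 + 0.5192 + 1.9824
 = 4.24

4.24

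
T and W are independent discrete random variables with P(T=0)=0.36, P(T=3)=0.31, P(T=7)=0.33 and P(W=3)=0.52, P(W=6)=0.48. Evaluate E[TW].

14.3856

E[TW] = Σ_t Σ_w tw · P(T=t)P(W=w)
 = 0·0.1872 + 0·0.1728 + 9·0.1612 + 18·0.1488 + 21·0.1716 + 42·0.1584
 = 0 + 0 + 1.4508 + 2.6784 + 3.6036 + 6.6528
 = 14.3856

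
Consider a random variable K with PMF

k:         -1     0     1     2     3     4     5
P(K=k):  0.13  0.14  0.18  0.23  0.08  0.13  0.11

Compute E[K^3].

E[K^3] = Σ k^3·P(K=k)
 = (-1)·0.13 + 0·0.14 + 1·0.18 + 8·0.23 + 27·0.08 + 64·0.13 + 125·0.11
 = (-0.13) + 0 + 0.18 + 1.84 + 2.16 + 8.32 + 13.75
 = 26.12

26.12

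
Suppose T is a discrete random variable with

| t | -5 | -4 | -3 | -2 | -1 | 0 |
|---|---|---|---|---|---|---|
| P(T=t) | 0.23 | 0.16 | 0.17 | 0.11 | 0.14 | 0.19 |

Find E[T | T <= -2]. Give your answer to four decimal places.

-3.7612

P(T <= -2) = 0.23 + 0.16 + 0.17 + 0.11 = 0.67.
E[T | T <= -2] = [(-5)·0.23 + (-4)·0.16 + (-3)·0.17 + (-2)·0.11] / 0.67
 = -2.52 / 0.67
 = -252/67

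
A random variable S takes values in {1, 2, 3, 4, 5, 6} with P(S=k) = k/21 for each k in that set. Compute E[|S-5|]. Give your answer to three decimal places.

E[|S-5|] = Σ |s-5|·P(S=s)
 = 4·1/21 + 3·2/21 + 2·1/7 + 1·4/21 + 0·5/21 + 1·2/7
 = 4/21 + 2/7 + 2/7 + 4/21 + 0 + 2/7
 = 26/21

1.238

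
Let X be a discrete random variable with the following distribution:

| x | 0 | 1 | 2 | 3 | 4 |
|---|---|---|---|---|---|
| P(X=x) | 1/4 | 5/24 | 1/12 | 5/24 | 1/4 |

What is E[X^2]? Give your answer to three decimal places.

E[X^2] = Σ x^2·P(X=x)
 = 0·1/4 + 1·5/24 + 4·1/12 + 9·5/24 + 16·1/4
 = 0 + 5/24 + 1/3 + 15/8 + 4
 = 77/12

6.417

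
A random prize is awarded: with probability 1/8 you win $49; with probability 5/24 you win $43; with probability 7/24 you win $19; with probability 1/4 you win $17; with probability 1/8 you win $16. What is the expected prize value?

E[payout] = 49·1/8 + 43·5/24 + 19·7/24 + 17·1/4 + 16·1/8
 = 49/8 + 215/24 + 133/24 + 17/4 + 2
 = 215/8

26.875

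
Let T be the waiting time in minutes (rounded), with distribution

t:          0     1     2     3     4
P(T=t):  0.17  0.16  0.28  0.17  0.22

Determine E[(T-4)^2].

5.45

E[(T-4)^2] = Σ (t-4)^2·P(T=t)
 = 16·0.17 + 9·0.16 + 4·0.28 + 1·0.17 + 0·0.22
 = 2.72 + 1.44 + 1.12 + 0.17 + 0
 = 5.45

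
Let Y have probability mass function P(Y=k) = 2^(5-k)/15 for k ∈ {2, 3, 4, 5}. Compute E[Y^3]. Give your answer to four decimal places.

28.3333

E[Y^3] = Σ y^3·P(Y=y)
 = 8·8/15 + 27·4/15 + 64·2/15 + 125·1/15
 = 64/15 + 36/5 + 128/15 + 25/3
 = 85/3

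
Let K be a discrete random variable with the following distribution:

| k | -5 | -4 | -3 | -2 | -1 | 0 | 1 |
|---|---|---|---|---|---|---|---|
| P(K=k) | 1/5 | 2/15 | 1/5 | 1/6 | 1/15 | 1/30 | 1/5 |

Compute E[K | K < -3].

P(K < -3) = 1/5 + 2/15 = 1/3.
E[K | K < -3] = [(-5)·1/5 + (-4)·2/15] / (1/3)
 = -23/15 / (1/3)
 = -23/5

-4.6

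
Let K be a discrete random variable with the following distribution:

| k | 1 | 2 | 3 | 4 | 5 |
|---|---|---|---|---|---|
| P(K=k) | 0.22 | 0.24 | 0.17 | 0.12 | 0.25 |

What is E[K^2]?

E[K^2] = Σ k^2·P(K=k)
 = 1·0.22 + 4·0.24 + 9·0.17 + 16·0.12 + 25·0.25
 = 0.22 + 0.96 + 1.53 + 1.92 + 6.25
 = 10.88

10.88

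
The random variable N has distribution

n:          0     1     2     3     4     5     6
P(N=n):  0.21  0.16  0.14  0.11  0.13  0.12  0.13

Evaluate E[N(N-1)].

8.8

E[N(N-1)] = Σ n(n-1)·P(N=n)
 = 0·0.21 + 0·0.16 + 2·0.14 + 6·0.11 + 12·0.13 + 20·0.12 + 30·0.13
 = 0 + 0 + 0.28 + 0.66 + 1.56 + 2.4 + 3.9
 = 8.8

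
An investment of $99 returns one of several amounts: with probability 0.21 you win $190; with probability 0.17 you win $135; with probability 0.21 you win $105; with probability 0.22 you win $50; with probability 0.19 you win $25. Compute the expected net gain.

E[payout] = 190·0.21 + 135·0.17 + 105·0.21 + 50·0.22 + 25·0.19
 = 39.9 + 22.95 + 22.05 + 11 + 4.75
 = 100.65
Net = 100.65 - 99 = 1.65

1.65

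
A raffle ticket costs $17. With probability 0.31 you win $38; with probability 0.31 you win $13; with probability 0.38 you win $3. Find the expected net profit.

E[payout] = 38·0.31 + 13·0.31 + 3·0.38
 = 11.78 + 4.03 + 1.14
 = 16.95
Net = 16.95 - 17 = -0.05

-0.05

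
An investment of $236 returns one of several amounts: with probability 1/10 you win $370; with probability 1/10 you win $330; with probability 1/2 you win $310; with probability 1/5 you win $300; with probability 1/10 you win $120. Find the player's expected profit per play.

61

E[payout] = 370·1/10 + 330·1/10 + 310·1/2 + 300·1/5 + 120·1/10
 = 37 + 33 + 155 + 60 + 12
 = 297
Net = 297 - 236 = 61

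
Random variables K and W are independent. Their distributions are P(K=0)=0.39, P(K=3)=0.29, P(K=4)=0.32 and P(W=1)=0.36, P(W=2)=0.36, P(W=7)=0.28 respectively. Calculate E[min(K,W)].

E[min(K,W)] = Σ_k Σ_w min(k,w) · P(K=k)P(W=w)
 = 0·0.1404 + 0·0.1404 + 0·0.1092 + 1·0.1044 + 2·0.1044 + 3·0.0812 + 1·0.1152 + 2·0.1152 + 4·0.0896
 = 0 + 0 + 0 + 0.1044 + 0.2088 + 0.2436 + 0.1152 + 0.2304 + 0.3584
 = 1.2608

1.2608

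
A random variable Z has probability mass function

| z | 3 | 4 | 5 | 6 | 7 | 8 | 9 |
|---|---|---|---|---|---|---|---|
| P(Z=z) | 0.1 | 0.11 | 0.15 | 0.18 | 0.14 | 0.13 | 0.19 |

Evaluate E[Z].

6.3

E[Z] = Σ z·P(Z=z)
 = 3·0.1 + 4·0.11 + 5·0.15 + 6·0.18 + 7·0.14 + 8·0.13 + 9·0.19
 = 0.3 + 0.44 + 0.75 + 1.08 + 0.98 + 1.04 + 1.71
 = 6.3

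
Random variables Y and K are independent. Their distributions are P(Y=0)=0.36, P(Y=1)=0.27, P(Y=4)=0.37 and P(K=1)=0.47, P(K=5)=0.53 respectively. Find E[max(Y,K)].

3.6417

E[max(Y,K)] = Σ_y Σ_k max(y,k) · P(Y=y)P(K=k)
 = 1·0.1692 + 5·0.1908 + 1·0.1269 + 5·0.1431 + 4·0.1739 + 5·0.1961
 = 0.1692 + 0.954 + 0.1269 + 0.7155 + 0.6956 + 0.9805
 = 3.6417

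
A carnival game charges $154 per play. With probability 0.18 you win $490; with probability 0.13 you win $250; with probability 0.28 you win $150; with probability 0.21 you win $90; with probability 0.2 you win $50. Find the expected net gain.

37.6

E[payout] = 490·0.18 + 250·0.13 + 150·0.28 + 90·0.21 + 50·0.2
 = 88.2 + 32.5 + 42 + 18.9 + 10
 = 191.6
Net = 191.6 - 154 = 37.6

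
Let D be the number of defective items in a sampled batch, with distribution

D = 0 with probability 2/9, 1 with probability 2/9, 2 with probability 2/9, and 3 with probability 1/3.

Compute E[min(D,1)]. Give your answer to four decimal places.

E[min(D,1)] = Σ min(d,1)·P(D=d)
 = 0·2/9 + 1·2/9 + 1·2/9 + 1·1/3
 = 0 + 2/9 + 2/9 + 1/3
 = 7/9

0.7778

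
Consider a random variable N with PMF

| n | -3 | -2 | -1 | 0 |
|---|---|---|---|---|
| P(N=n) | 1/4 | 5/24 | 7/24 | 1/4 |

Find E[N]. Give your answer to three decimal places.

E[N] = Σ n·P(N=n)
 = (-3)·1/4 + (-2)·5/24 + (-1)·7/24 + 0·1/4
 = (-3/4) + (-5/12) + (-7/24) + 0
 = -35/24

-1.458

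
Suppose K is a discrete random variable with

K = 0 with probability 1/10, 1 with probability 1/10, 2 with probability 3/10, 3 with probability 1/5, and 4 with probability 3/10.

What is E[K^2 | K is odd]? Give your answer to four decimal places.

P(K is odd) = 1/10 + 1/5 = 3/10.
E[K^2 | K is odd] = [1·1/10 + 9·1/5] / (3/10)
 = 19/10 / (3/10)
 = 19/3

6.3333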